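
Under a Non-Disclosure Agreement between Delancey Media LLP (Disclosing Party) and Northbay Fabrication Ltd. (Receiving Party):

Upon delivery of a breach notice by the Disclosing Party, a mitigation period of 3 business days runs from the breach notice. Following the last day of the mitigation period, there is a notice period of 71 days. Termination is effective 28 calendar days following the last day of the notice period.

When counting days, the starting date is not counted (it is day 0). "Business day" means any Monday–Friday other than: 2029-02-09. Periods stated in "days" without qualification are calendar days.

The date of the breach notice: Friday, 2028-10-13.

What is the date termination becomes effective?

2029-01-25

The last day of the mitigation period: counting 3 business days from Friday, 2028-10-13 (Oct 16, Oct 17, Oct 18, skipping weekends) reaches Wednesday, 2028-10-18.
The last day of the notice period: 2028-10-18 + 71 days = 2028-12-28.
Adding 28 calendar days to 2028-12-28 gives 2029-01-25, which is the date termination becomes effective.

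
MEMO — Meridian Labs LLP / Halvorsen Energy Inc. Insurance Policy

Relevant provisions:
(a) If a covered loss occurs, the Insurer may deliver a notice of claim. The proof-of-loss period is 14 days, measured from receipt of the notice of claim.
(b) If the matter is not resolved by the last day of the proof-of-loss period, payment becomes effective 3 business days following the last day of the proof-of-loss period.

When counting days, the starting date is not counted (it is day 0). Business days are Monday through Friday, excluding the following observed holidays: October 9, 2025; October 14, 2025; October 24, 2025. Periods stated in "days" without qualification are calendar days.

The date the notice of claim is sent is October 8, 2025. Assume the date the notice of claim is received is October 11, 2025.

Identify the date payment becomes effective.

Adding 14 calendar days to October 11, 2025 gives October 25, 2025, which is the last day of the proof-of-loss period.
From Saturday, October 25, 2025, 3 business days (Oct 27, Oct 28, Oct 29, skipping weekends) brings us to Wednesday, October 29, 2025, which is the date payment becomes effective.

October 29, 2025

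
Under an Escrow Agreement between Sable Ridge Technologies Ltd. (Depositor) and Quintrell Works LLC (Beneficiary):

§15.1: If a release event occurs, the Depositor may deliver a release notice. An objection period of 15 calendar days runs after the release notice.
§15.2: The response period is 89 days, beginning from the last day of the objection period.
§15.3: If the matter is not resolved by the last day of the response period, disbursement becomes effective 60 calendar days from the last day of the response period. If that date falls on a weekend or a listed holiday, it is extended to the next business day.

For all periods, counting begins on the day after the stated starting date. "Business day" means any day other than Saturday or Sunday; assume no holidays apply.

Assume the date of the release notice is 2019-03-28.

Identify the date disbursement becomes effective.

2019-09-09

The last day of the objection period: 15 calendar days after 2019-03-28 is 2019-04-12.
The last day of the response period: 89 calendar days after 2019-04-12 is 2019-07-10.
The date disbursement becomes effective: 60 calendar days after 2019-07-10 is 2019-09-08. That falls on a Sunday, so it rolls to the next business day, Monday, 2019-09-09.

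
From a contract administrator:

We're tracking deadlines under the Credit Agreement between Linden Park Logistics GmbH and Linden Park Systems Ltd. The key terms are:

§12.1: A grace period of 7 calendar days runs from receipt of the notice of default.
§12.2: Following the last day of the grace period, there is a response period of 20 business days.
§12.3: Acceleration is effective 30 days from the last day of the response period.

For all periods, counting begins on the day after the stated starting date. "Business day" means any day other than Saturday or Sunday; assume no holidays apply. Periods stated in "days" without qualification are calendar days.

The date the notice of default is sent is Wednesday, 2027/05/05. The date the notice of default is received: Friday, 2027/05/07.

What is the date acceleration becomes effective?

The last day of the grace period: 7 calendar days after 2027/05/07 is 2027/05/14.
From Friday, 2027/05/14, 20 business days (May 17, May 18, May 19, May 20, …, Jun 9, Jun 10, Jun 11, skipping weekends) brings us to Friday, 2027/06/11, which is the last day of the response period.
The date acceleration becomes effective: 2027/06/11 + 30 days = 2027/07/11.

2027/07/11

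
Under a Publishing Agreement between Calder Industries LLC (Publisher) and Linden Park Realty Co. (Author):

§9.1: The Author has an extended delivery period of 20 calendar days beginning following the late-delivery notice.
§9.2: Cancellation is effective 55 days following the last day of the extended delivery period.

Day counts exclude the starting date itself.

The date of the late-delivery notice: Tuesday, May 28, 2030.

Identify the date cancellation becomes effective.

The last day of the extended delivery period: May 28, 2030 + 20 days = June 17, 2030.
The date cancellation becomes effective: June 17, 2030 + 55 days = August 11, 2030.

August 11, 2030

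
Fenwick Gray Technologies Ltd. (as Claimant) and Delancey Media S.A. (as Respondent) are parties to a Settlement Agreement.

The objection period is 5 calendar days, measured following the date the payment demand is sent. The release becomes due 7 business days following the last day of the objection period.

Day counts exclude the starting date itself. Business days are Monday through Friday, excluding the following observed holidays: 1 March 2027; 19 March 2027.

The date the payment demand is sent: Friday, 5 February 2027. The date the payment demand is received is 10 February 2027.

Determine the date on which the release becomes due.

Adding 5 calendar days to 5 February 2027 gives 10 February 2027, which is the last day of the objection period.
The date on which the release becomes due: 7 business days after Wednesday, 10 February 2027, skipping weekends — Feb 11, Feb 12, Feb 15, Feb 16, Feb 17, Feb 18, Feb 19 — lands on Friday, 19 February 2027.

19 February 2027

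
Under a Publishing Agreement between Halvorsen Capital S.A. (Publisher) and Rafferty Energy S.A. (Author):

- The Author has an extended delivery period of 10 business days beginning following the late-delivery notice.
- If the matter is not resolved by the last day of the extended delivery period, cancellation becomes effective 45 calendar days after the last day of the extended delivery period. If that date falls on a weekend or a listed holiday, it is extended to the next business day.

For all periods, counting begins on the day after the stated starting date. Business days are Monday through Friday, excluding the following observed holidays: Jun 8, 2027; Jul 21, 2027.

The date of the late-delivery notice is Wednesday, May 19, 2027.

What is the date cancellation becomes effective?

From Wednesday, May 19, 2027, 10 business days (May 20, May 21, May 24, May 25, May 26, May 27, May 28, May 31, Jun 1, Jun 2, skipping weekends) brings us to Wednesday, Jun 2, 2027, which is the last day of the extended delivery period.
Adding 45 calendar days to Jun 2, 2027 gives Jul 17, 2027, which is the date cancellation becomes effective. That falls on a Saturday, so it rolls to the next business day, Monday, Jul 19, 2027.

Jul 19, 2027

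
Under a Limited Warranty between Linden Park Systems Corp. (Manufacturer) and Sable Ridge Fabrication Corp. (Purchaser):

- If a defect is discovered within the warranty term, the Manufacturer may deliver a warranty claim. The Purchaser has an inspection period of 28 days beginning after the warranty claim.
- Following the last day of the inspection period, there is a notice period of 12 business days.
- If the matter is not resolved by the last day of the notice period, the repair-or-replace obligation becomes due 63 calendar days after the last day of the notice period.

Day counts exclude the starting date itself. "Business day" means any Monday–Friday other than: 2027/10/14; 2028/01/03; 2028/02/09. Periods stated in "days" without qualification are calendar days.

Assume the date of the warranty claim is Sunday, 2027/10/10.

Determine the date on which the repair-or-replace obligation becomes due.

The last day of the inspection period: 2027/10/10 + 28 days = 2027/11/07.
From Sunday, 2027/11/07, 12 business days (Nov 8, Nov 9, Nov 10, Nov 11, …, Nov 19, Nov 22, Nov 23, skipping weekends) brings us to Tuesday, 2027/11/23, which is the last day of the notice period.
Adding 63 calendar days to 2027/11/23 gives 2028/01/25, which is the date on which the repair-or-replace obligation becomes due.

2028/01/25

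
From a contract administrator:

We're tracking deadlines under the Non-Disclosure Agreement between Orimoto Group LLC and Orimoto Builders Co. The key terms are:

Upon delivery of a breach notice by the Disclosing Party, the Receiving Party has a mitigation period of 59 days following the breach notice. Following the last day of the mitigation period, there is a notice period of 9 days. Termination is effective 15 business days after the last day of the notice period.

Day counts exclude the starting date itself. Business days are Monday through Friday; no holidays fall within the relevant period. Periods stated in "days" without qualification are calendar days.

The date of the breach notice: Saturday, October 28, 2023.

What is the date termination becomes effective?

January 25, 2024

Adding 59 calendar days to October 28, 2023 gives December 26, 2023, which is the last day of the mitigation period.
Adding 9 calendar days to December 26, 2023 gives January 4, 2024, which is the last day of the notice period.
From Thursday, January 4, 2024, 15 business days (Jan 5, Jan 8, Jan 9, Jan 10, …, Jan 23, Jan 24, Jan 25, skipping weekends) brings us to Thursday, January 25, 2024, which is the date termination becomes effective.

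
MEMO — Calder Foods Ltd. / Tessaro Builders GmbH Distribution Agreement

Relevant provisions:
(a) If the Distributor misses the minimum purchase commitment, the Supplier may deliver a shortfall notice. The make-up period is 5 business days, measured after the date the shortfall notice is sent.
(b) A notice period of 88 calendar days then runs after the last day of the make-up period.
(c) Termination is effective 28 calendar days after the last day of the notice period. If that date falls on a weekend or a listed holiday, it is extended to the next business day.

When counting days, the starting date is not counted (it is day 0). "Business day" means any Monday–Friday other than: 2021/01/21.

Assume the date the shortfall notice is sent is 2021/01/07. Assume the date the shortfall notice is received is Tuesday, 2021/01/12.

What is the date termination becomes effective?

The last day of the make-up period: 5 business days after Thursday, 2021/01/07, skipping weekends — Jan 8, Jan 11, Jan 12, Jan 13, Jan 14 — lands on Thursday, 2021/01/14.
Adding 88 calendar days to 2021/01/14 gives 2021/04/12, which is the last day of the notice period.
The date termination becomes effective: 2021/04/12 + 28 days = 2021/05/10. 2021/05/10 is a Monday and is not a listed holiday, so no roll-forward applies.

2021/05/10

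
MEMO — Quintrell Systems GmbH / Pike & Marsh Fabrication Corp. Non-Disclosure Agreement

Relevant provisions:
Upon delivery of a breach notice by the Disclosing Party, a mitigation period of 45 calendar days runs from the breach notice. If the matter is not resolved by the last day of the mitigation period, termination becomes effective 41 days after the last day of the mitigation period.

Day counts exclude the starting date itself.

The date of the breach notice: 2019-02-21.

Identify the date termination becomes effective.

2019-05-18

The last day of the mitigation period: 2019-02-21 + 45 days = 2019-04-07.
The date termination becomes effective: 2019-04-07 + 41 days = 2019-05-18.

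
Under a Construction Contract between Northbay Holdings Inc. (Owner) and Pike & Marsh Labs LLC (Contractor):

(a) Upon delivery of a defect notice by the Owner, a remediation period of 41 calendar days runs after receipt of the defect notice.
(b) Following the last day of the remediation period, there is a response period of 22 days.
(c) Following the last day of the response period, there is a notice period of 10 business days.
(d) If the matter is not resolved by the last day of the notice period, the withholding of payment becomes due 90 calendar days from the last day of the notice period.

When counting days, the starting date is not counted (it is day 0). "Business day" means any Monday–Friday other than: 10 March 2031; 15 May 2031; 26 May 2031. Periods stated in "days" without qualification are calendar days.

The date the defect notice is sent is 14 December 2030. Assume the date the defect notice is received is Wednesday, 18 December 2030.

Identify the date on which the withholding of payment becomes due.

3 June 2031

The last day of the remediation period: 41 calendar days after 18 December 2030 is 28 January 2031.
Adding 22 calendar days to 28 January 2031 gives 19 February 2031, which is the last day of the response period.
The last day of the notice period: counting 10 business days from Wednesday, 19 February 2031 (Feb 20, Feb 21, Feb 24, Feb 25, Feb 26, Feb 27, Feb 28, Mar 3, Mar 4, Mar 5, skipping weekends) reaches Wednesday, 5 March 2031.
The date on which the withholding of payment becomes due: 90 calendar days after 5 March 2031 is 3 June 2031.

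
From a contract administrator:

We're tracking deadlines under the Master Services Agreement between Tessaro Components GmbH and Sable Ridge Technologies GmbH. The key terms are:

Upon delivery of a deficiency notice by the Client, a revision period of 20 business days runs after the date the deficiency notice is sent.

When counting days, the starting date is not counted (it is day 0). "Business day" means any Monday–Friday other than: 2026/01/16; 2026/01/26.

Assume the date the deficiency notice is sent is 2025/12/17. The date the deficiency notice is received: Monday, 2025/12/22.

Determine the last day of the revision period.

From Wednesday, 2025/12/17, 20 business days (Dec 18, Dec 19, Dec 22, Dec 23, …, Jan 12, Jan 13, Jan 14, skipping weekends) brings us to Wednesday, 2026/01/14, which is the last day of the revision period.

2026/01/14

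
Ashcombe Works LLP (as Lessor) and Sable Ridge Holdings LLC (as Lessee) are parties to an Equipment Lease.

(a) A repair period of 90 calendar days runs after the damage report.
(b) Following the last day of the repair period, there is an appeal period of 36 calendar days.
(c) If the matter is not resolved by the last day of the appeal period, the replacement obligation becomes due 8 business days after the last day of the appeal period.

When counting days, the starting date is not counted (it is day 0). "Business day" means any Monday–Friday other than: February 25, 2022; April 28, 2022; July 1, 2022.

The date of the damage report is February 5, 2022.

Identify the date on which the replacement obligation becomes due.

June 22, 2022

The last day of the repair period: February 5, 2022 + 90 days = May 6, 2022.
The last day of the appeal period: May 6, 2022 + 36 days = June 11, 2022.
From Saturday, June 11, 2022, 8 business days (Jun 13, Jun 14, Jun 15, Jun 16, Jun 17, Jun 20, Jun 21, Jun 22, skipping weekends) brings us to Wednesday, June 22, 2022, which is the date on which the replacement obligation becomes due.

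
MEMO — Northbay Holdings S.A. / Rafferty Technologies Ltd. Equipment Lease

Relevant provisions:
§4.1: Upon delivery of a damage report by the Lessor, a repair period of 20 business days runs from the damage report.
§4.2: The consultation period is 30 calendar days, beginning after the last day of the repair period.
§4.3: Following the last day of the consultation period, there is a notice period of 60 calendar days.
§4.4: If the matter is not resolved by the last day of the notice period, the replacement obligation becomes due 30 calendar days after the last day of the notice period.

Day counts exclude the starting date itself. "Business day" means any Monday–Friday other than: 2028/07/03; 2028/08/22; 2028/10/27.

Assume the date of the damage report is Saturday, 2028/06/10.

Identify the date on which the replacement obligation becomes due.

2028/11/07

From Saturday, 2028/06/10, 20 business days (Jun 12, Jun 13, Jun 14, Jun 15, …, Jul 6, Jul 7, Jul 10, skipping weekends and the listed holiday on Jul 3) brings us to Monday, 2028/07/10, which is the last day of the repair period.
The last day of the consultation period: 30 calendar days after 2028/07/10 is 2028/08/09.
The last day of the notice period: 60 calendar days after 2028/08/09 is 2028/10/08.
Adding 30 calendar days to 2028/10/08 gives 2028/11/07, which is the date on which the replacement obligation becomes due.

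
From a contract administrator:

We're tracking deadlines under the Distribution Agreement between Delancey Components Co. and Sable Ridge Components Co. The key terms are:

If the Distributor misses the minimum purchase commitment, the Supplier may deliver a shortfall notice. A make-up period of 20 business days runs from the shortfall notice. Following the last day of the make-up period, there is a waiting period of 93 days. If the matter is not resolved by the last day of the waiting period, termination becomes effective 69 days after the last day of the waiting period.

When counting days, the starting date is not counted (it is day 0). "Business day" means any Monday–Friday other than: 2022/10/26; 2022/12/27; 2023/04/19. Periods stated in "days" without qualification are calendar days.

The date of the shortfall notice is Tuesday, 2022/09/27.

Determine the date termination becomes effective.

The last day of the make-up period: counting 20 business days from Tuesday, 2022/09/27 (Sep 28, Sep 29, Sep 30, Oct 3, …, Oct 21, Oct 24, Oct 25, skipping weekends) reaches Tuesday, 2022/10/25.
The last day of the waiting period: 93 calendar days after 2022/10/25 is 2023/01/26.
The date termination becomes effective: 2023/01/26 + 69 days = 2023/04/05.

2023/04/05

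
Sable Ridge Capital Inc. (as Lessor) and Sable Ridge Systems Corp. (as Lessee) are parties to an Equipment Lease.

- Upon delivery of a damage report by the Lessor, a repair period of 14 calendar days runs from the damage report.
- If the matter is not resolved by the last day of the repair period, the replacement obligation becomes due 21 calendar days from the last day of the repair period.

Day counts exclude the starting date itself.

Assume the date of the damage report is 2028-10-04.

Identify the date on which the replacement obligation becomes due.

2028-11-08

The last day of the repair period: 2028-10-04 + 14 days = 2028-10-18.
The date on which the replacement obligation becomes due: 2028-10-18 + 21 days = 2028-11-08.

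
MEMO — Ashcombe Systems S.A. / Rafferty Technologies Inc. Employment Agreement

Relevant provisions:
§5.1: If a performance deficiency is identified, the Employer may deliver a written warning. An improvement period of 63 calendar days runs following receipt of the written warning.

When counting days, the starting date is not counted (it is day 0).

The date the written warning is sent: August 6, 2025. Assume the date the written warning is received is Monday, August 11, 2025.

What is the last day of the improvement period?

The last day of the improvement period: August 11, 2025 + 63 days = October 13, 2025.

October 13, 2025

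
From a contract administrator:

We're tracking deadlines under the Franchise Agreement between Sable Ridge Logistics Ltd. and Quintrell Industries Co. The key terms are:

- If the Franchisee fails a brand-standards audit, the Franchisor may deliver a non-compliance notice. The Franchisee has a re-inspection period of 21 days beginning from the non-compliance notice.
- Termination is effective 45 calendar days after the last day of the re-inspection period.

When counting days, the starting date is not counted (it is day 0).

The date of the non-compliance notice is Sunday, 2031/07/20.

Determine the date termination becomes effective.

2031/09/24

The last day of the re-inspection period: 2031/07/20 + 21 days = 2031/08/10.
Adding 45 calendar days to 2031/08/10 gives 2031/09/24, which is the date termination becomes effective.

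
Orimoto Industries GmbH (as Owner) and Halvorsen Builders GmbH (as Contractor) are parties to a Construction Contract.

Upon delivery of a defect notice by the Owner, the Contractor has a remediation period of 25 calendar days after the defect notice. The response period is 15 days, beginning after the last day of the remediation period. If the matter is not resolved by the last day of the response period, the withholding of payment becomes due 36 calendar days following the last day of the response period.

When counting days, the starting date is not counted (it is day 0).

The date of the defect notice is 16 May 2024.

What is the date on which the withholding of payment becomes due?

31 July 2024

Adding 25 calendar days to 16 May 2024 gives 10 June 2024, which is the last day of the remediation period.
The last day of the response period: 15 calendar days after 10 June 2024 is 25 June 2024.
The date on which the withholding of payment becomes due: 25 June 2024 + 36 days = 31 July 2024.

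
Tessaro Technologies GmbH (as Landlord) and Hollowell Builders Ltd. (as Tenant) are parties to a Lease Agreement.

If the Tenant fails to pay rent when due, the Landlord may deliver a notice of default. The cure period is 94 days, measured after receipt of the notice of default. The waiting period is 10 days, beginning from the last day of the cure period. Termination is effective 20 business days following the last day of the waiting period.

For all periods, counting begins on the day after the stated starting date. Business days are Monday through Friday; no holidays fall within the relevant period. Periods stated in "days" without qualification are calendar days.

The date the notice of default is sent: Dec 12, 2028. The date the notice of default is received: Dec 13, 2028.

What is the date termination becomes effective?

The last day of the cure period: 94 calendar days after Dec 13, 2028 is Mar 17, 2029.
Adding 10 calendar days to Mar 17, 2029 gives Mar 27, 2029, which is the last day of the waiting period.
The date termination becomes effective: counting 20 business days from Tuesday, Mar 27, 2029 (Mar 28, Mar 29, Mar 30, Apr 2, …, Apr 20, Apr 23, Apr 24, skipping weekends) reaches Tuesday, Apr 24, 2029.

Apr 24, 2029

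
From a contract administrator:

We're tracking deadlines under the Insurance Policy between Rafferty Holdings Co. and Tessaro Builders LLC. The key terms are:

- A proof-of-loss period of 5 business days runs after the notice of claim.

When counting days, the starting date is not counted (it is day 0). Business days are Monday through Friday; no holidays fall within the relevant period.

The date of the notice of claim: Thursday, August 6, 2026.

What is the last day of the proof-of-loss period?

August 13, 2026

The last day of the proof-of-loss period: counting 5 business days from Thursday, August 6, 2026 (Aug 7, Aug 10, Aug 11, Aug 12, Aug 13, skipping weekends) reaches Thursday, August 13, 2026.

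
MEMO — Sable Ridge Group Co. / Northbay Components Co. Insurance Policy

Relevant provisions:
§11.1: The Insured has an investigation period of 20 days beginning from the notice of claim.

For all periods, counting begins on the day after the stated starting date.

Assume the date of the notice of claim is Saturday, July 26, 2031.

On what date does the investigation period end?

August 15, 2031

Adding 20 calendar days to July 26, 2031 gives August 15, 2031, which is the last day of the investigation period.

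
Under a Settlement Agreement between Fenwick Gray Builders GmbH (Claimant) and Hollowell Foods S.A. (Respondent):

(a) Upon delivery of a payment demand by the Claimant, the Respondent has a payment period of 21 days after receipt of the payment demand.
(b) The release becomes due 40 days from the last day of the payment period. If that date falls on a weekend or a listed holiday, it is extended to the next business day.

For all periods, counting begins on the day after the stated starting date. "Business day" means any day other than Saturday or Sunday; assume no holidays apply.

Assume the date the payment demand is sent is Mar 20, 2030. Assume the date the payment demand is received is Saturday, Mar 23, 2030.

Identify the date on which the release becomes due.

The last day of the payment period: 21 calendar days after Mar 23, 2030 is Apr 13, 2030.
The date on which the release becomes due: Apr 13, 2030 + 40 days = May 23, 2030. May 23, 2030 is a Thursday, so no roll-forward applies.

May 23, 2030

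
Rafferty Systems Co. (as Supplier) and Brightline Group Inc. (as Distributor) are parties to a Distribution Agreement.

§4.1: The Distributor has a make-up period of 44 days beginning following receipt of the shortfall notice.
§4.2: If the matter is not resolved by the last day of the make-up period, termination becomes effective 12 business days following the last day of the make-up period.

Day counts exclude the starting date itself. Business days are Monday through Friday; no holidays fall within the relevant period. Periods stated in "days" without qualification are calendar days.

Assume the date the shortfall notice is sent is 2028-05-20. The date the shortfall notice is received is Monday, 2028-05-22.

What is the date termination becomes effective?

2028-07-21

The last day of the make-up period: 2028-05-22 + 44 days = 2028-07-05.
From Wednesday, 2028-07-05, 12 business days (Jul 6, Jul 7, Jul 10, Jul 11, …, Jul 19, Jul 20, Jul 21, skipping weekends) brings us to Friday, 2028-07-21, which is the date termination becomes effective.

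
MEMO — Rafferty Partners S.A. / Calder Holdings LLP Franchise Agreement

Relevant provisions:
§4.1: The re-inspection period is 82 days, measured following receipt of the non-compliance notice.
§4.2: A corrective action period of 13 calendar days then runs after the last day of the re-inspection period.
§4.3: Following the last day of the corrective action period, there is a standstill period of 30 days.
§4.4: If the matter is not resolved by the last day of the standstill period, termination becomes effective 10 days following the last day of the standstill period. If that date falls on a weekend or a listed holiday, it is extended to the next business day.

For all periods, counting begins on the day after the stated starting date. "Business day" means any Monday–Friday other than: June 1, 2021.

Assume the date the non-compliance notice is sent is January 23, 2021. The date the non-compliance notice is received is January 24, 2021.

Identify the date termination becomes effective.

Adding 82 calendar days to January 24, 2021 gives April 16, 2021, which is the last day of the re-inspection period.
The last day of the corrective action period: 13 calendar days after April 16, 2021 is April 29, 2021.
The last day of the standstill period: April 29, 2021 + 30 days = May 29, 2021.
The date termination becomes effective: May 29, 2021 + 10 days = June 8, 2021. June 8, 2021 is a Tuesday and is not a listed holiday, so no roll-forward applies.

June 8, 2021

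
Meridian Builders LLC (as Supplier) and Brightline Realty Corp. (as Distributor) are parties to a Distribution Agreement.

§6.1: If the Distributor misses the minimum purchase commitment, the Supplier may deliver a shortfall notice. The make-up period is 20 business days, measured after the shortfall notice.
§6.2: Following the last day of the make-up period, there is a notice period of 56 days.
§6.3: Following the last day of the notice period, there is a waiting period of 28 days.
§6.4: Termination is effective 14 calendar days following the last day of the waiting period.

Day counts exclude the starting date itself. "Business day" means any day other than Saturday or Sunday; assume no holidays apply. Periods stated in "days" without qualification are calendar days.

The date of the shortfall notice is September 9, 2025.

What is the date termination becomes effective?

January 13, 2026

From Tuesday, September 9, 2025, 20 business days (Sep 10, Sep 11, Sep 12, Sep 15, …, Oct 3, Oct 6, Oct 7, skipping weekends) brings us to Tuesday, October 7, 2025, which is the last day of the make-up period.
The last day of the notice period: October 7, 2025 + 56 days = December 2, 2025.
Adding 28 calendar days to December 2, 2025 gives December 30, 2025, which is the last day of the waiting period.
The date termination becomes effective: 14 calendar days after December 30, 2025 is January 13, 2026.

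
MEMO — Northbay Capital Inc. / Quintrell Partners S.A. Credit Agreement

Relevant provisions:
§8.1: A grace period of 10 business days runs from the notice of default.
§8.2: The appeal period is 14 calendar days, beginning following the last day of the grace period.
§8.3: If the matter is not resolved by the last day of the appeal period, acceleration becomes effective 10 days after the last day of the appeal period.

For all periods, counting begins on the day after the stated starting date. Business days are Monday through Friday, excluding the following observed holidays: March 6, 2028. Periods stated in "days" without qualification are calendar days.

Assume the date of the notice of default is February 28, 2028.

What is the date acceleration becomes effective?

From Monday, February 28, 2028, 10 business days (Feb 29, Mar 1, Mar 2, Mar 3, Mar 7, Mar 8, Mar 9, Mar 10, Mar 13, Mar 14, skipping weekends and the listed holiday on Mar 6) brings us to Tuesday, March 14, 2028, which is the last day of the grace period.
The last day of the appeal period: 14 calendar days after March 14, 2028 is March 28, 2028.
Adding 10 calendar days to March 28, 2028 gives April 7, 2028, which is the date acceleration becomes effective.

April 7, 2028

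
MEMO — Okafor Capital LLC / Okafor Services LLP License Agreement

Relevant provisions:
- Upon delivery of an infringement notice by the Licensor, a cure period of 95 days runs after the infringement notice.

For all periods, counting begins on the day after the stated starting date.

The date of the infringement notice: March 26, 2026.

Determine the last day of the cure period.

June 29, 2026

The last day of the cure period: 95 calendar days after March 26, 2026 is June 29, 2026.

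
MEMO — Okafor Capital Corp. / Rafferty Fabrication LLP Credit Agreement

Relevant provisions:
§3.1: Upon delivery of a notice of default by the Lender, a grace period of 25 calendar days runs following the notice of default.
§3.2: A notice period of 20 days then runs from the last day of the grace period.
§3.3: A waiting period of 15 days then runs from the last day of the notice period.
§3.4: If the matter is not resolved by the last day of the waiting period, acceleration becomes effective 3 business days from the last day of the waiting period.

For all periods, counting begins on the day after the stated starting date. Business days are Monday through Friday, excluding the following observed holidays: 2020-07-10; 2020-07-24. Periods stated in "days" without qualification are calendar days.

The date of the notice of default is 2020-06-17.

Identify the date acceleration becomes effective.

2020-08-19

Adding 25 calendar days to 2020-06-17 gives 2020-07-12, which is the last day of the grace period.
Adding 20 calendar days to 2020-07-12 gives 2020-08-01, which is the last day of the notice period.
Adding 15 calendar days to 2020-08-01 gives 2020-08-16, which is the last day of the waiting period.
The date acceleration becomes effective: 3 business days after Sunday, 2020-08-16, skipping weekends — Aug 17, Aug 18, Aug 19 — lands on Wednesday, 2020-08-19.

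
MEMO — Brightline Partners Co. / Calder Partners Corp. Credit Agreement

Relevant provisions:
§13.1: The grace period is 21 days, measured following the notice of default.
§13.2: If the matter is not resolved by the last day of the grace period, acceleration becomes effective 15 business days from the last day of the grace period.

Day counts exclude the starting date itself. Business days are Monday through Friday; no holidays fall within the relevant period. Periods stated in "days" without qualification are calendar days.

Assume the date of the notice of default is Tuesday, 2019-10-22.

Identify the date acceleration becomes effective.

2019-12-03

The last day of the grace period: 21 calendar days after 2019-10-22 is 2019-11-12.
From Tuesday, 2019-11-12, 15 business days (Nov 13, Nov 14, Nov 15, Nov 18, …, Nov 29, Dec 2, Dec 3, skipping weekends) brings us to Tuesday, 2019-12-03, which is the date acceleration becomes effective.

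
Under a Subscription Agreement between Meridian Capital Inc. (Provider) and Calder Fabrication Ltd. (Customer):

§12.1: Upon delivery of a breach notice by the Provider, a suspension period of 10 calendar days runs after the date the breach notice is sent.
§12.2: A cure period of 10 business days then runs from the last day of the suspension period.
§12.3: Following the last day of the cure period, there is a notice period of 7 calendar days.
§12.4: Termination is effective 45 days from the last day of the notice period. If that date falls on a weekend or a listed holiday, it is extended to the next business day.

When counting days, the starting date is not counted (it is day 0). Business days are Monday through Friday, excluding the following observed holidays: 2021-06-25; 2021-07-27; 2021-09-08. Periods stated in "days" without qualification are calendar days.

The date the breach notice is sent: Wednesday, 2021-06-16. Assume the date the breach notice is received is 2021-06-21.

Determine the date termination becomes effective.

2021-08-30

The last day of the suspension period: 10 calendar days after 2021-06-16 is 2021-06-26.
The last day of the cure period: 10 business days after Saturday, 2021-06-26, skipping weekends — Jun 28, Jun 29, Jun 30, Jul 1, Jul 2, Jul 5, Jul 6, Jul 7, Jul 8, Jul 9 — lands on Friday, 2021-07-09.
Adding 7 calendar days to 2021-07-09 gives 2021-07-16, which is the last day of the notice period.
The date termination becomes effective: 45 calendar days after 2021-07-16 is 2021-08-30. 2021-08-30 is a Monday and is not a listed holiday, so no roll-forward applies.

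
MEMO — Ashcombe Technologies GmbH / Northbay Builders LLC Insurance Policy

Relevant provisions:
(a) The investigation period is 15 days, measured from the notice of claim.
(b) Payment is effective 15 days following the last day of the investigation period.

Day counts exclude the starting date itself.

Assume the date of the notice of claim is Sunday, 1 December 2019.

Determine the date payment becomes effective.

31 December 2019

Adding 15 calendar days to 1 December 2019 gives 16 December 2019, which is the last day of the investigation period.
Adding 15 calendar days to 16 December 2019 gives 31 December 2019, which is the date payment becomes effective.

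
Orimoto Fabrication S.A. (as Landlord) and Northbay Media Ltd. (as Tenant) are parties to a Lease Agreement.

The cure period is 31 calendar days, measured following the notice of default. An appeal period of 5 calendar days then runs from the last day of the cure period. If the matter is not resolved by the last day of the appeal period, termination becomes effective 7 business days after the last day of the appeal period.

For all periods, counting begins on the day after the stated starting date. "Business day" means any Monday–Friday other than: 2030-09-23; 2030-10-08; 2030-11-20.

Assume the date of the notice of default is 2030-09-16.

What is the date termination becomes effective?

Adding 31 calendar days to 2030-09-16 gives 2030-10-17, which is the last day of the cure period.
The last day of the appeal period: 5 calendar days after 2030-10-17 is 2030-10-22.
The date termination becomes effective: 7 business days after Tuesday, 2030-10-22, skipping weekends — Oct 23, Oct 24, Oct 25, Oct 28, Oct 29, Oct 30, Oct 31 — lands on Thursday, 2030-10-31.

2030-10-31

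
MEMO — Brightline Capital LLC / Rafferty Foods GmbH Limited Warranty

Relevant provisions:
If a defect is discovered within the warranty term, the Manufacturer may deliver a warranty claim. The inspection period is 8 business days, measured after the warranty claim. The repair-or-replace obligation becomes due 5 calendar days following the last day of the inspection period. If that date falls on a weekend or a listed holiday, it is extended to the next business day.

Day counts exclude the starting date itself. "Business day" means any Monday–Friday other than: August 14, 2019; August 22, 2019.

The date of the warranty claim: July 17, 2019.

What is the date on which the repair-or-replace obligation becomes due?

August 5, 2019

The last day of the inspection period: counting 8 business days from Wednesday, July 17, 2019 (Jul 18, Jul 19, Jul 22, Jul 23, Jul 24, Jul 25, Jul 26, Jul 29, skipping weekends) reaches Monday, July 29, 2019.
The date on which the repair-or-replace obligation becomes due: July 29, 2019 + 5 days = August 3, 2019. That falls on a Saturday, so it rolls to the next business day, Monday, August 5, 2019.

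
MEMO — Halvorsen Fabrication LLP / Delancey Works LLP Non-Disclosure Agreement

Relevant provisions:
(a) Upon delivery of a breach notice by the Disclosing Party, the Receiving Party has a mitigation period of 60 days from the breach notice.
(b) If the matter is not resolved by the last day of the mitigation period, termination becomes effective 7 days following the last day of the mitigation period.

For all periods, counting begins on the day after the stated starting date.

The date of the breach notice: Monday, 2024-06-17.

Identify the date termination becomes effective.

2024-08-23

Adding 60 calendar days to 2024-06-17 gives 2024-08-16, which is the last day of the mitigation period.
The date termination becomes effective: 7 calendar days after 2024-08-16 is 2024-08-23.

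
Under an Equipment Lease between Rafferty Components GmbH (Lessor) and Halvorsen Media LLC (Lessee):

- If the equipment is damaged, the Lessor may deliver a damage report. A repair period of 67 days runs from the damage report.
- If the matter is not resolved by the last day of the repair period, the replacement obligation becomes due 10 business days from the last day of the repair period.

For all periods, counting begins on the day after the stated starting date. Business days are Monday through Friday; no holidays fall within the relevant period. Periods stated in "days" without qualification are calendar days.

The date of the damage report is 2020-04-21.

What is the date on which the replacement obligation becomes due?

The last day of the repair period: 2020-04-21 + 67 days = 2020-06-27.
The date on which the replacement obligation becomes due: counting 10 business days from Saturday, 2020-06-27 (Jun 29, Jun 30, Jul 1, Jul 2, Jul 3, Jul 6, Jul 7, Jul 8, Jul 9, Jul 10, skipping weekends) reaches Friday, 2020-07-10.

2020-07-10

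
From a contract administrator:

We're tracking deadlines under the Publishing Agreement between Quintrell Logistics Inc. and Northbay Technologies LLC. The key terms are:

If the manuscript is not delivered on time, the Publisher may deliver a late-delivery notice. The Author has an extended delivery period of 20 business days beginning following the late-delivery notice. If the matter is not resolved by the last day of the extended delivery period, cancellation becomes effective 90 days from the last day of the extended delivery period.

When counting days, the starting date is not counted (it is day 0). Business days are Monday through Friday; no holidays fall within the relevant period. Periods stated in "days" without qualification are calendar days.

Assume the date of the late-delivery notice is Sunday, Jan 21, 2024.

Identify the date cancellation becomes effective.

The last day of the extended delivery period: counting 20 business days from Sunday, Jan 21, 2024 (Jan 22, Jan 23, Jan 24, Jan 25, …, Feb 14, Feb 15, Feb 16, skipping weekends) reaches Friday, Feb 16, 2024.
The date cancellation becomes effective: Feb 16, 2024 + 90 days = May 16, 2024.

May 16, 2024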